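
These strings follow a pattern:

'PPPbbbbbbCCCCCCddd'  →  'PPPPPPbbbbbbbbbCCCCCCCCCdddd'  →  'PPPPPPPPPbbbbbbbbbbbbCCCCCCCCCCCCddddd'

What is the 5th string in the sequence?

PPPPPPPPPPPPPPPbbbbbbbbbbbbbbbbbbCCCCCCCCCCCCCCCCCCddddddd

The n-th term is 3n P's then 3n+3 b's then 3n+3 C's then n+2 d's (n = 1, 2, …).
At n = 5 the blocks have lengths 15, 18, 18, 7.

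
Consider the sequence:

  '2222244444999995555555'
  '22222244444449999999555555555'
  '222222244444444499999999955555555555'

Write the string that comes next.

2222222244444444444999999999995555555555555

The n-th term is n+3 2's then 2n+1 4's then 2n+1 9's then 2n+3 5's, where the shown terms are n = 2, 3, 4.
For the next term, n = 5, so the run lengths are 8, 11, 11, 13.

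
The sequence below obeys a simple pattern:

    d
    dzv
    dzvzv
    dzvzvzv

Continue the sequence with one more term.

The strings grow by a fixed suffix zv each time.
So the next term is dzvzvzv·zv.

dzvzvzvzv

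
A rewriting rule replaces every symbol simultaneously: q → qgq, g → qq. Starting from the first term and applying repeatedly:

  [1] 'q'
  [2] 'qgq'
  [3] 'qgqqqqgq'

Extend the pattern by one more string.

qgqqqqgqqgqqgqqgqqqqgq

Rewriting each symbol of qgqqqqgq: q→qgq, g→qq, q→qgq, q→qgq, q→qgq, q→qgq, g→qq, q→qgq, which concatenates to qgq qq qgq qgq qgq qgq qq qgq.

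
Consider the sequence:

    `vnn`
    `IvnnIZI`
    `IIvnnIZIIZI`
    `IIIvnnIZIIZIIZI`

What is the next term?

Each term wraps the previous one in I on the left and IZI on the right.
So the next term is I·IIIvnnIZIIZIIZI·IZI.

IIIIvnnIZIIZIIZIIZI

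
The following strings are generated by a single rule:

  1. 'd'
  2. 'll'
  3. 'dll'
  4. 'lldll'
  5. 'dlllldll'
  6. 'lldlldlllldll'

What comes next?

Each term (from the third on) is the two preceding terms concatenated in order: term 3 = d·ll = dll.
So term 7 is dlllldll·lldlldlllldll.

dlllldlllldlldlllldll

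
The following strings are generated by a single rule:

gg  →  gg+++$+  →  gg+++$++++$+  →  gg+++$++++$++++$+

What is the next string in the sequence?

Every step adds +++$+ to the end: s(k+1) = s(k)·+++$+.
Applying this once more to gg+++$++++$++++$+:

gg+++$++++$++++$++++$+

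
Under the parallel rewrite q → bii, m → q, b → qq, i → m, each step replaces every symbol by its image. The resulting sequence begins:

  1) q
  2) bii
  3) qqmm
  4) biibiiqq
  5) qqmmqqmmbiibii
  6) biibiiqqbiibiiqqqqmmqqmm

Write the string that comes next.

Replace each of the 24 characters of biibiiqqbiibiiqqqqmmqqmm in place — qq m m qq m m bii bii qq m m qq m m bii bii bii bii q q bii bii q q — and concatenate.

qqmmqqmmbiibiiqqmmqqmmbiibiibiibiiqqbiibiiqq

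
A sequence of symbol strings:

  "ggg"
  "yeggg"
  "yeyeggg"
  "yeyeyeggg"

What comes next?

The strings grow by a fixed prefix ye each time.
Applying this once more to yeyeyeggg:

yeyeyeyeggg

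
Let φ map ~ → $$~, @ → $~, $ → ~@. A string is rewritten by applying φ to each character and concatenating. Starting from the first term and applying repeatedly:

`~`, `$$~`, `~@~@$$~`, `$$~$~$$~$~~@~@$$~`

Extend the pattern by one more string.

Replace each of the 17 characters of $$~$~$$~$~~@~@$$~ in place — ~@ ~@ $$~ ~@ $$~ ~@ ~@ $$~ ~@ $$~ $$~ $~ $$~ $~ ~@ ~@ $$~ — and concatenate.

~@~@$$~~@$$~~@~@$$~~@$$~$$~$~$$~$~~@~@$$~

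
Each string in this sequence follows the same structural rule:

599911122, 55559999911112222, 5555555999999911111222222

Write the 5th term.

Each string has the form 5^{3n-2} 9^{2n+1} 1^{n+2} 2^{2n} (n = 1, 2, …).
At n = 5 the blocks have lengths 13, 11, 7, 10.

55555555555559999999999911111112222222222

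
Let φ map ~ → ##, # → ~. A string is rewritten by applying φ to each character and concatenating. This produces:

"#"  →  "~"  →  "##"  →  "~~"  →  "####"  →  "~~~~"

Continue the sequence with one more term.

Apply φ to ~~~~ symbol by symbol: ~→##, ~→##, ~→##, ~→##; joined: ## ## ## ##.

########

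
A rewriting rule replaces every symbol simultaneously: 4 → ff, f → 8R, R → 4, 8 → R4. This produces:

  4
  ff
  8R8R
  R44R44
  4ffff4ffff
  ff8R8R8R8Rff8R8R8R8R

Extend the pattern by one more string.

Applying the rule to each of the 20 symbols of ff8R8R8R8Rff8R8R8R8R gives the pieces 8R 8R R4 4 R4 4 R4 4 R4 4 8R 8R R4 4 R4 4 R4 4 R4 4, which concatenate to the answer.

8R8RR44R44R44R448R8RR44R44R44R44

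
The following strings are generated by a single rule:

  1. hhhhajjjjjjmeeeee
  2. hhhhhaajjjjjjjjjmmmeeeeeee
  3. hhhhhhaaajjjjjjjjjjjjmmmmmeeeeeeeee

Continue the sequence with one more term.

Each string has the form h^{n+3} a^{n} j^{3n+3} m^{2n-1} e^{2n+3} (n = 1, 2, …).
At n = 4 the blocks have lengths 7, 4, 15, 7, 11.

hhhhhhhaaaajjjjjjjjjjjjjjjmmmmmmmeeeeeeeeeee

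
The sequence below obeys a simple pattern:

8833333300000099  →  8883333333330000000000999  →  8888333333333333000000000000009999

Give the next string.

Term n consists of n 8's, followed by 3n 3's, followed by 4n-2 0's, followed by n 9's, where the shown terms are n = 2, 3, 4.
Setting n = 5 gives 5, 15, 18, 5 characters in each block.

8888833333333333333300000000000000000099999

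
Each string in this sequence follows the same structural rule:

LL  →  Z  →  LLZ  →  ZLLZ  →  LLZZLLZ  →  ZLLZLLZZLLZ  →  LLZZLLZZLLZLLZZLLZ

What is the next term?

ZLLZLLZZLLZLLZZLLZZLLZLLZZLLZ

From term 3 onward, concatenate the second-to-last term with the last: LL·Z = LLZ, Z·LLZ = ZLLZ, …
Continuing: ZLLZLLZZLLZ · LLZZLLZZLLZLLZZLLZ gives term 8.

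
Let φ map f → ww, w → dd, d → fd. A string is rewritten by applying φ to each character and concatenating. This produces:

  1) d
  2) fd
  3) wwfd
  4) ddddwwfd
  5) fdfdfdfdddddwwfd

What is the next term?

φ(fdfdfdfdddddwwfd) expands symbol-by-symbol to ww fd ww fd ww fd ww fd fd fd fd fd dd dd ww fd; joining the 16 pieces gives the next term.

wwfdwwfdwwfdwwfdfdfdfdfdddddwwfd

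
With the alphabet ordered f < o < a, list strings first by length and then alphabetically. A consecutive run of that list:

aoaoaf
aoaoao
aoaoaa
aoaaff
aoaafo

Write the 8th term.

Continuing the enumeration 3 steps past aoaafo: aoaafo → aoaafa → aoaaof → (answer).

aoaaoo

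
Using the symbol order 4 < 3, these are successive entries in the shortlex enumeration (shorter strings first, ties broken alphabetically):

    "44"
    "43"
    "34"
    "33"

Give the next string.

444

33 is the last string of length 2, so the next is the first of length 3: 4 repeated 3 times.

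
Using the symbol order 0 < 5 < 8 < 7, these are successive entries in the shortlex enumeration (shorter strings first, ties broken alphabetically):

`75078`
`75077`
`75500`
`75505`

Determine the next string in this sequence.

Treat 75505 as a base-4 numeral over the given alphabet and add one, carrying through any trailing 7's.

75508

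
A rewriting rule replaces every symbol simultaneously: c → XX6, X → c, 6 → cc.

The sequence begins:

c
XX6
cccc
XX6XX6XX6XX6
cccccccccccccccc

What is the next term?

φ(cccccccccccccccc) expands symbol-by-symbol to XX6 XX6 XX6 XX6 XX6 XX6 XX6 XX6 XX6 XX6 XX6 XX6 XX6 XX6 XX6 XX6; joining the 16 pieces gives the next term.

XX6XX6XX6XX6XX6XX6XX6XX6XX6XX6XX6XX6XX6XX6XX6XX6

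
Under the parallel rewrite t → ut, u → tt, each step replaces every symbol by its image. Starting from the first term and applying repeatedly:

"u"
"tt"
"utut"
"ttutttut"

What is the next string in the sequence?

ututttutututttut

Apply φ to ttutttut symbol by symbol: t→ut, t→ut, u→tt, t→ut, t→ut, t→ut, u→tt, t→ut; joined: ut ut tt ut ut ut tt ut.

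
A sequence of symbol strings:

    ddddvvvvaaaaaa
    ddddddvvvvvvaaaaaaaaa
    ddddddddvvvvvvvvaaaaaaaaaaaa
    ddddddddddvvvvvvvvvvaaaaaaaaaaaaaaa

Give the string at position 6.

ddddddddddddddvvvvvvvvvvvvvvaaaaaaaaaaaaaaaaaaaaa

Reading off run lengths: d runs 4, 6, 8, 10; v runs 4, 6, 8, 10; a runs 6, 9, 12, 15 — each is linear in n, where the shown terms are n = 2, 3, 4, 5.
Setting n = 7 gives 14, 14, 21 characters in each block.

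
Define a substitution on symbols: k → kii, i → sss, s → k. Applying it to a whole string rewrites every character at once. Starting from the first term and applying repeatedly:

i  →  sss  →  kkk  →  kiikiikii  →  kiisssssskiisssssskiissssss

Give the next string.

kiisssssskkkkkkkiisssssskkkkkkkiisssssskkkkkk

Replace each of the 27 characters of kiisssssskiisssssskiissssss in place — kii sss sss k k k k k k kii sss sss k k k k k k kii sss sss k k k k k k — and concatenate.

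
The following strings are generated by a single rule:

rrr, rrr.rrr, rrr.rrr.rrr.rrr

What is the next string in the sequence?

rrr.rrr.rrr.rrr.rrr.rrr.rrr.rrr

s(k+1) = s(k)·.·s(k) — each term doubles the last with '.' between the halves.
One more doubling of rrr.rrr.rrr.rrr gives the answer.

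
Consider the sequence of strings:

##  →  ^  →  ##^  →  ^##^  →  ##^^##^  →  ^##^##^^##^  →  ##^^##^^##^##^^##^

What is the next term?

From term 3 onward, concatenate the second-to-last term with the last: ##·^ = ##^, ^·##^ = ^##^, …
So term 8 is ^##^##^^##^·##^^##^^##^##^^##^.

^##^##^^##^##^^##^^##^##^^##^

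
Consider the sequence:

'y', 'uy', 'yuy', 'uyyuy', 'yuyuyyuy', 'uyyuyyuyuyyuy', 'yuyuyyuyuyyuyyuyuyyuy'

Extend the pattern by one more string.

uyyuyyuyuyyuyyuyuyyuyuyyuyyuyuyyuy

This is a Fibonacci-style word recurrence s(k) = s(k−2)·s(k−1): e.g. y·uy = yuy.
The next term joins uyyuyyuyuyyuy and yuyuyyuyuyyuyyuyuyyuy.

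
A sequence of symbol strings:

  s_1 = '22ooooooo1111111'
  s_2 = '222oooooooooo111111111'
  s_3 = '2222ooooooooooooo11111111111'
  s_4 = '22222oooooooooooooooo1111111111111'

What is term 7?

The n-th term is n 2's then 3n+1 o's then 2n+3 1's, where the shown terms are n = 2, 3, 4, 5.
For term 7, n = 8, so the run lengths are 8, 25, 19.

22222222ooooooooooooooooooooooooo1111111111111111111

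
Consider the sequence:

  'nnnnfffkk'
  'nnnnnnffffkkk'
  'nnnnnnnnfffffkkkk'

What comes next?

nnnnnnnnnnffffffkkkkk

Reading off run lengths: n runs 4, 6, 8; f runs 3, 4, 5; k runs 2, 3, 4 — each is linear in n (n = 1, 2, …).
At n = 4 the blocks have lengths 10, 6, 5.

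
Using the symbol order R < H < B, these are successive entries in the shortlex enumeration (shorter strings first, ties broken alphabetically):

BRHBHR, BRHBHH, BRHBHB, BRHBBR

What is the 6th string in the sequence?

Continuing the enumeration 2 steps past BRHBBR: BRHBBR → BRHBBH → (answer).

BRHBBB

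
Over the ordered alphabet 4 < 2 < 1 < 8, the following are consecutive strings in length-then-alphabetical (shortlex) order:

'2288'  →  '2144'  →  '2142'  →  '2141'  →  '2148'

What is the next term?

2124

Treat 2148 as a base-4 numeral over the given alphabet and add one, carrying through any trailing 8's.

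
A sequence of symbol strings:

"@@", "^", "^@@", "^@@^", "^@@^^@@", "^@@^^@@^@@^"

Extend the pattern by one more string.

^@@^^@@^@@^^@@^^@@

Each term (from the third on) is the previous term followed by the one before it: term 3 = ^·@@ = ^@@.
So term 7 is ^@@^^@@^@@^·^@@^^@@.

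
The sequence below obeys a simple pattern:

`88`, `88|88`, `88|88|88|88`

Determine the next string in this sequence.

Each string is two copies of the previous one joined by '|'.
One more doubling of 88|88|88|88 gives the answer.

88|88|88|88|88|88|88|88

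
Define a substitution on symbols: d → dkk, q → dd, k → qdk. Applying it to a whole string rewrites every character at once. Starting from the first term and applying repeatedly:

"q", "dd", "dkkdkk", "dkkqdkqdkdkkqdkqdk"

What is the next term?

dkkqdkqdkdddkkqdkdddkkqdkdkkqdkqdkdddkkqdkdddkkqdk

Replace each of the 18 characters of dkkqdkqdkdkkqdkqdk in place — dkk qdk qdk dd dkk qdk dd dkk qdk dkk qdk qdk dd dkk qdk dd dkk qdk — and concatenate.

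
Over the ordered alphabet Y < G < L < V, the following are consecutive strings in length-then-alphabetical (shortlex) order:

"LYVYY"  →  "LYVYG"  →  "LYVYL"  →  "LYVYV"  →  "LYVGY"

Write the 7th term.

LYVGL

Stepping forward 2 times from LYVGY: LYVGY → LYVGG, then the target.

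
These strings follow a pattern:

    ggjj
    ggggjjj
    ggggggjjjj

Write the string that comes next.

Each string has the form g^{2n} j^{n+1} (n = 1, 2, …).
At n = 4 the blocks have lengths 8, 5.

ggggggggjjjjj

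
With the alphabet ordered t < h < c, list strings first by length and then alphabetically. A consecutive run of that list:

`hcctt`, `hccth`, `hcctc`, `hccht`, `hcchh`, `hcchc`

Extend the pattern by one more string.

The successor of hcchc increments the rightmost position that isn't already c and resets every position after it to t.

hccct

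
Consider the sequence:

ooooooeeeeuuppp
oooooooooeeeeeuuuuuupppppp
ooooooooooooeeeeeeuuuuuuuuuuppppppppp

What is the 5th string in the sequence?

ooooooooooooooooooeeeeeeeeuuuuuuuuuuuuuuuuuuppppppppppppppp

Term n consists of 3n+3 o's, followed by n+3 e's, followed by 4n-2 u's, followed by 3n p's (n = 1, 2, …).
At n = 5 the blocks have lengths 18, 8, 18, 15.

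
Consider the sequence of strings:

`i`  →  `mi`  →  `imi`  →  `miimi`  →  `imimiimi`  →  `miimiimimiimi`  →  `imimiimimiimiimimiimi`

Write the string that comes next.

From term 3 onward, concatenate the second-to-last term with the last: i·mi = imi, mi·imi = miimi, …
The next term joins miimiimimiimi and imimiimimiimiimimiimi.

miimiimimiimiimimiimimiimiimimiimi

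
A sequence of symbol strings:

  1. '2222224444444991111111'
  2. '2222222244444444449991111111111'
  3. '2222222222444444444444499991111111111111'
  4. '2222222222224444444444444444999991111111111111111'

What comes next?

The n-th term is 2n+2 2's then 3n+1 4's then n 9's then 3n+1 1's, where the shown terms are n = 2, 3, 4, 5.
Setting n = 6 gives 14, 19, 6, 19 characters in each block.

2222222222222244444444444444444449999991111111111111111111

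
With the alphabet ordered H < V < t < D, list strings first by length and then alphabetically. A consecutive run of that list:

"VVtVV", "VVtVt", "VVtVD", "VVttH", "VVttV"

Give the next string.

The successor of VVttV increments the rightmost position that isn't already D and resets every position after it to H.

VVttt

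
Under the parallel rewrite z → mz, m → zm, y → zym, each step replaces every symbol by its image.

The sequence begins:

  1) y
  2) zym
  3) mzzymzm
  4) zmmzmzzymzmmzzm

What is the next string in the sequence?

Rewriting the 15 symbols of zmmzmzzymzmmzzm one by one yields mz zm zm mz zm mz mz zym zm mz zm zm mz mz zm; concatenated:

mzzmzmmzzmmzmzzymzmmzzmzmmzmzzm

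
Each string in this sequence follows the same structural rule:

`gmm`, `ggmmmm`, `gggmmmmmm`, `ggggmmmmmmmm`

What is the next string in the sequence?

gggggmmmmmmmmmm

Reading off run lengths: g runs 1, 2, 3, 4; m runs 2, 4, 6, 8 — each is linear in n (n = 1, 2, …).
For the next term, n = 5, so the run lengths are 5, 10.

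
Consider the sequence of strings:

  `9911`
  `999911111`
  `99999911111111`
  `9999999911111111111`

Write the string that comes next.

999999999911111111111111

The n-th term is 2n 9's then 3n-1 1's (n = 1, 2, …).
At n = 5 the blocks have lengths 10, 14.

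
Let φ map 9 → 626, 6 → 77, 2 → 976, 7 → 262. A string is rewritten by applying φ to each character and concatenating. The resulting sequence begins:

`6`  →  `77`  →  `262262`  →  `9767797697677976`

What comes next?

Applying the rule to each of the 16 symbols of 9767797697677976 gives the pieces 626 262 77 262 262 626 262 77 626 262 77 262 262 626 262 77, which concatenate to the answer.

62626277262262626262776262627726226262626277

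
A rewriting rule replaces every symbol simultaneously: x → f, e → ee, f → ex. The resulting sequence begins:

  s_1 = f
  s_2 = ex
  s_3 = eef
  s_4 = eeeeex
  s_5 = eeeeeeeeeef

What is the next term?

eeeeeeeeeeeeeeeeeeeeex

Rewriting each symbol of eeeeeeeeeef: e→ee, e→ee, e→ee, e→ee, e→ee, e→ee, e→ee, e→ee, e→ee, e→ee, f→ex, which concatenates to ee ee ee ee ee ee ee ee ee ee ex.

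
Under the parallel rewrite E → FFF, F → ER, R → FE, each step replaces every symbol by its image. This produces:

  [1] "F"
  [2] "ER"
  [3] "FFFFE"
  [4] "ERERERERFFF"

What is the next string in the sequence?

Rewriting each symbol of ERERERERFFF: E→FFF, R→FE, E→FFF, R→FE, E→FFF, R→FE, E→FFF, R→FE, F→ER, F→ER, F→ER, which concatenates to FFF FE FFF FE FFF FE FFF FE ER ER ER.

FFFFEFFFFEFFFFEFFFFEERERER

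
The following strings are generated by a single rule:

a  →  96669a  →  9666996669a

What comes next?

Each term is the previous one with 96669 prepended.
Applying this once more to 9666996669a:

966699666996669a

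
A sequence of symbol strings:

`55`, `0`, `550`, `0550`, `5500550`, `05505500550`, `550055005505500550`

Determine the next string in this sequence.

05505500550550055005505500550

From term 3 onward, concatenate the second-to-last term with the last: 55·0 = 550, 0·550 = 0550, …
So term 8 is 05505500550·550055005505500550.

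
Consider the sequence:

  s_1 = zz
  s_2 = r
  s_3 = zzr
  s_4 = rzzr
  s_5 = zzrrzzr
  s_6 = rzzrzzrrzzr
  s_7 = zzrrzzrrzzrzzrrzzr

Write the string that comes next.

rzzrzzrrzzrzzrrzzrrzzrzzrrzzr

From term 3 onward, concatenate the second-to-last term with the last: zz·r = zzr, r·zzr = rzzr, …
Continuing: rzzrzzrrzzr · zzrrzzrrzzrzzrrzzr gives term 8.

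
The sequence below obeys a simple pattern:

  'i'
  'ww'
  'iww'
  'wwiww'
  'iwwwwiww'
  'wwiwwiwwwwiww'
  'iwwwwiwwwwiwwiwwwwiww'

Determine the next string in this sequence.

wwiwwiwwwwiwwiwwwwiwwwwiwwiwwwwiww

This is a Fibonacci-style word recurrence s(k) = s(k−2)·s(k−1): e.g. i·ww = iww.
Continuing: wwiwwiwwwwiww · iwwwwiwwwwiwwiwwwwiww gives term 8.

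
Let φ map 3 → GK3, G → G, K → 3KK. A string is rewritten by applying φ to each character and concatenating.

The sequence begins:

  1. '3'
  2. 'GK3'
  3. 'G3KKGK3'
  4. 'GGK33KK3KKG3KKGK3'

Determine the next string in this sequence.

GG3KKGK3GK33KK3KKGK33KK3KKGGK33KK3KKG3KKGK3

φ(GGK33KK3KKG3KKGK3) expands symbol-by-symbol to G G 3KK GK3 GK3 3KK 3KK GK3 3KK 3KK G GK3 3KK 3KK G 3KK GK3; joining the 17 pieces gives the next term.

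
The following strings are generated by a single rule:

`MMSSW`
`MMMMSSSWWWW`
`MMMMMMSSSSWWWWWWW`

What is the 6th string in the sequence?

Reading off run lengths: M runs 2, 4, 6; S runs 2, 3, 4; W runs 1, 4, 7 — each is linear in n (n = 1, 2, …).
Setting n = 6 gives 12, 7, 16 characters in each block.

MMMMMMMMMMMMSSSSSSSWWWWWWWWWWWWWWWW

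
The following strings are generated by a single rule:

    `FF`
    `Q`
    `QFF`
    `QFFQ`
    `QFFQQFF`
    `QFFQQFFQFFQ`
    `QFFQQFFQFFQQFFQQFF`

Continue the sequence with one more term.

QFFQQFFQFFQQFFQQFFQFFQQFFQFFQ

From term 3 onward, concatenate the last term with the second-to-last: Q·FF = QFF, QFF·Q = QFFQ, …
The next term joins QFFQQFFQFFQQFFQQFF and QFFQQFFQFFQ.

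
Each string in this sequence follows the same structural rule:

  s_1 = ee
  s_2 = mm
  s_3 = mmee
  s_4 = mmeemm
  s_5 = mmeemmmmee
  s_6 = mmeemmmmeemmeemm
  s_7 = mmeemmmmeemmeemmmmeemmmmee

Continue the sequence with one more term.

Each term (from the third on) is the previous term followed by the one before it: term 3 = mm·ee = mmee.
Continuing: mmeemmmmeemmeemmmmeemmmmee · mmeemmmmeemmeemm gives term 8.

mmeemmmmeemmeemmmmeemmmmeemmeemmmmeemmeemm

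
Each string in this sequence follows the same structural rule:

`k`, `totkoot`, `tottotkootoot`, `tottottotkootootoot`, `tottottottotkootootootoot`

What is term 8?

tottottottottottottotkootootootootootootoot

Each term wraps the previous one in tot on the left and oot on the right.
From tottottottotkootootootoot, 3 further steps: tottottottotkootootootoot → tottottottottotkootootootootoot → tottottottottottotkootootootootootoot → (answer).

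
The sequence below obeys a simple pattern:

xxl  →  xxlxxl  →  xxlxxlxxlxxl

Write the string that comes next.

xxlxxlxxlxxlxxlxxlxxlxxl

s(k+1) = s(k)·s(k) — each term doubles the last.
One more doubling of xxlxxlxxlxxl gives the answer.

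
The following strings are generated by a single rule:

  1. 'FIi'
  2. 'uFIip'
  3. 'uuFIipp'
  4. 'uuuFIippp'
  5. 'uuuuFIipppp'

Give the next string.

uuuuuFIippppp

Each term wraps the previous one in u on the left and p on the right.
One more step from uuuuFIipppp gives the answer.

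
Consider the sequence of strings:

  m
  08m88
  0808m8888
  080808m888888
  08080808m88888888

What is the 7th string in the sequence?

080808080808m888888888888

Every step adds 08 to the front and 88 to the end of the previous string.
From 08080808m88888888, 2 further steps: 08080808m88888888 → 0808080808m8888888888 → (answer).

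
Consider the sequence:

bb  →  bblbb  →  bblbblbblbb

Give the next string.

Every step duplicates the string with 'l' between the halves.
Doubling bblbblbblbb with 'l' between the halves:

bblbblbblbblbblbblbblbb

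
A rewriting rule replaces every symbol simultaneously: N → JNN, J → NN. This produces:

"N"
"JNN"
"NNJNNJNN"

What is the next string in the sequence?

JNNJNNNNJNNJNNNNJNNJNN

Expanding NNJNNJNN: N→JNN, N→JNN, J→NN, N→JNN, N→JNN, J→NN, N→JNN, N→JNN. Concatenated: JNN JNN NN JNN JNN NN JNN JNN.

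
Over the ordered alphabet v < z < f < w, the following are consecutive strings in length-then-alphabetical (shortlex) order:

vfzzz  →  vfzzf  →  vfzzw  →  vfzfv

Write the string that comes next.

The successor of vfzfv increments the rightmost position that isn't already w and resets every position after it to v.

vfzfz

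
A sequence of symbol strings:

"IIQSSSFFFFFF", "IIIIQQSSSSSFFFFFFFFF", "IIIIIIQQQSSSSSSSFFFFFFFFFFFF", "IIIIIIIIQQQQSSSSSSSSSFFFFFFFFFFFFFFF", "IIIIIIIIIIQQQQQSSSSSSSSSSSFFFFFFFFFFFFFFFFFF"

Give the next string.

Each string has the form I^{2n-2} Q^{n-1} S^{2n-1} F^{3n}, where the shown terms are n = 2, 3, 4, 5, 6.
At n = 7 the blocks have lengths 12, 6, 13, 21.

IIIIIIIIIIIIQQQQQQSSSSSSSSSSSSSFFFFFFFFFFFFFFFFFFFFF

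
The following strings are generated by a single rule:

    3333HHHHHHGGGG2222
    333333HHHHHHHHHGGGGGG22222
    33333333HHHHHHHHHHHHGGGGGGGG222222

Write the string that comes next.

3333333333HHHHHHHHHHHHHHHGGGGGGGGGG2222222

Reading off run lengths: 3 runs 4, 6, 8; H runs 6, 9, 12; G runs 4, 6, 8; 2 runs 4, 5, 6 — each is linear in n, where the shown terms are n = 2, 3, 4.
Setting n = 5 gives 10, 15, 10, 7 characters in each block.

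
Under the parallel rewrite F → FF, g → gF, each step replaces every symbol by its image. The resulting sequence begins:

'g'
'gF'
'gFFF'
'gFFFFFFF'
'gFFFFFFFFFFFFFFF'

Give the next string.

Applying the rule to each of the 16 symbols of gFFFFFFFFFFFFFFF gives the pieces gF FF FF FF FF FF FF FF FF FF FF FF FF FF FF FF, which concatenate to the answer.

gFFFFFFFFFFFFFFFFFFFFFFFFFFFFFFF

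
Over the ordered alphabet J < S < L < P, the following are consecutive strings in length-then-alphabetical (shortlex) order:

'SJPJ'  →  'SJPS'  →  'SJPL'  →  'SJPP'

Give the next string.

SSJJ

Find the rightmost character of SJPP below P, bump it to the next letter, and reset everything to its right to J.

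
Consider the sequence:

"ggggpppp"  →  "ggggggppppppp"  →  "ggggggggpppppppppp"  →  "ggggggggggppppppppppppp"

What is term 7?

ggggggggggggggggpppppppppppppppppppppp

Each string has the form g^{2n+2} p^{3n+1} (n = 1, 2, …).
At n = 7 the blocks have lengths 16, 22.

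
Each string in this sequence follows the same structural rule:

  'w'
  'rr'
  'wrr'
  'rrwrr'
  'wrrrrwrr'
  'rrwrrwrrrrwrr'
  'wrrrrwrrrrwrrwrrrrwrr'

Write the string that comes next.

rrwrrwrrrrwrrwrrrrwrrrrwrrwrrrrwrr

From term 3 onward, concatenate the second-to-last term with the last: w·rr = wrr, rr·wrr = rrwrr, …
So term 8 is rrwrrwrrrrwrr·wrrrrwrrrrwrrwrrrrwrr.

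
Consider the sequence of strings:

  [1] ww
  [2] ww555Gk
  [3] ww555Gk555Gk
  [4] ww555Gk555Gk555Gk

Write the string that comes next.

Each term is the previous one with 555Gk appended.
One more step from ww555Gk555Gk555Gk gives the answer.

ww555Gk555Gk555Gk555Gk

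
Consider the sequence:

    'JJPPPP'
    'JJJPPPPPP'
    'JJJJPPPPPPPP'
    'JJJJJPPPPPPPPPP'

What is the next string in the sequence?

JJJJJJPPPPPPPPPPPP

Term n consists of n J's, followed by 2n P's, where the shown terms are n = 2, 3, 4, 5.
At n = 6 the blocks have lengths 6, 12.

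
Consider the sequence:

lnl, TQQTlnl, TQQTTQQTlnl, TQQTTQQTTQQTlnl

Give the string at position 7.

TQQTTQQTTQQTTQQTTQQTTQQTlnl

Every step adds TQQT at the front: s(k+1) = TQQT·s(k).
From TQQTTQQTTQQTlnl, 3 further steps: TQQTTQQTTQQTlnl → TQQTTQQTTQQTTQQTlnl → TQQTTQQTTQQTTQQTTQQTlnl → (answer).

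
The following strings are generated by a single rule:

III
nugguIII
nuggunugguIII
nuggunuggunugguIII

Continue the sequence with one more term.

nuggunuggunuggunugguIII

The strings grow by a fixed prefix nuggu each time.
So the next term is nuggu·nuggunuggunugguIII.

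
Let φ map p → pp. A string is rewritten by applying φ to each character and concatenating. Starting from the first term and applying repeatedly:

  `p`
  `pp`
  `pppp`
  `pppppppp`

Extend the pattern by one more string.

pppppppppppppppp

Rewriting each symbol of pppppppp: p→pp, p→pp, p→pp, p→pp, p→pp, p→pp, p→pp, p→pp, which concatenates to pp pp pp pp pp pp pp pp.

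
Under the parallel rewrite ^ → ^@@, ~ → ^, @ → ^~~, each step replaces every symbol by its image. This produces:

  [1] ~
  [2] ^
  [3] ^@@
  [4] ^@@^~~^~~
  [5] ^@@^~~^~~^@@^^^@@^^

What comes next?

Rewriting the 19 symbols of ^@@^~~^~~^@@^^^@@^^ one by one yields ^@@ ^~~ ^~~ ^@@ ^ ^ ^@@ ^ ^ ^@@ ^~~ ^~~ ^@@ ^@@ ^@@ ^~~ ^~~ ^@@ ^@@; concatenated:

^@@^~~^~~^@@^^^@@^^^@@^~~^~~^@@^@@^@@^~~^~~^@@^@@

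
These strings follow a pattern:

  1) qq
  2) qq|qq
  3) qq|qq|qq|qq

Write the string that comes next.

s(k+1) = s(k)·|·s(k) — each term doubles the last with '|' between the halves.
One more doubling of qq|qq|qq|qq gives the answer.

qq|qq|qq|qq|qq|qq|qq|qq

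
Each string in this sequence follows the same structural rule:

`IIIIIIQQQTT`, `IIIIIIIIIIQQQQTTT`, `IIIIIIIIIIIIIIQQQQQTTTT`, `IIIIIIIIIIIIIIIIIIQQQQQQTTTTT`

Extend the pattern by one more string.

IIIIIIIIIIIIIIIIIIIIIIQQQQQQQTTTTTT

The n-th term is 4n-2 I's then n+1 Q's then n T's, where the shown terms are n = 2, 3, 4, 5.
At n = 6 the blocks have lengths 22, 7, 6.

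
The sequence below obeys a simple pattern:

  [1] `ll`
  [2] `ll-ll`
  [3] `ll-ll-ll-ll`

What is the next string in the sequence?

ll-ll-ll-ll-ll-ll-ll-ll

Every step duplicates the string with '-' between the halves.
One more doubling of ll-ll-ll-ll gives the answer.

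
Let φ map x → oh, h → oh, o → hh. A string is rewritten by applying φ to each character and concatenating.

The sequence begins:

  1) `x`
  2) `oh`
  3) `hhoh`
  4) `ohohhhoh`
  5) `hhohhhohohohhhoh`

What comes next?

φ(hhohhhohohohhhoh) expands symbol-by-symbol to oh oh hh oh oh oh hh oh hh oh hh oh oh oh hh oh; joining the 16 pieces gives the next term.

ohohhhohohohhhohhhohhhohohohhhoh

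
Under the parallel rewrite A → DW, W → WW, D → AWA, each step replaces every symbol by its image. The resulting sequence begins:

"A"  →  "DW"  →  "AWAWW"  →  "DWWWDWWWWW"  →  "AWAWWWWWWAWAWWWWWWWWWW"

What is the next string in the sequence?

φ(AWAWWWWWWAWAWWWWWWWWWW) expands symbol-by-symbol to DW WW DW WW WW WW WW WW WW DW WW DW WW WW WW WW WW WW WW WW WW WW; joining the 22 pieces gives the next term.

DWWWDWWWWWWWWWWWWWDWWWDWWWWWWWWWWWWWWWWWWWWW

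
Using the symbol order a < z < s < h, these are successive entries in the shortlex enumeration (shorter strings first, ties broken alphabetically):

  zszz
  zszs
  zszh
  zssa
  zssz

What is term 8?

Stepping forward 3 times from zssz: zssz → zsss → zssh, then the target.

zsha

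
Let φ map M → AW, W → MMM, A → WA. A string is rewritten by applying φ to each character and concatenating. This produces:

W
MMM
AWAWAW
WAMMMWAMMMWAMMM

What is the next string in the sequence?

MMMWAAWAWAWMMMWAAWAWAWMMMWAAWAWAW

Applying the rule to each of the 15 symbols of WAMMMWAMMMWAMMM gives the pieces MMM WA AW AW AW MMM WA AW AW AW MMM WA AW AW AW, which concatenate to the answer.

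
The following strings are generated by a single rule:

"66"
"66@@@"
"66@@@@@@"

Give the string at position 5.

66@@@@@@@@@@@@

Each term is the previous one with @@@ appended.
From 66@@@@@@, 2 further steps: 66@@@@@@ → 66@@@@@@@@@ → (answer).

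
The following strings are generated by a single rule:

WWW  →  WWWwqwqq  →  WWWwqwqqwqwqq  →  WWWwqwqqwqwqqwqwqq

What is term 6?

The strings grow by a fixed suffix wqwqq each time.
From WWWwqwqqwqwqqwqwqq, 2 further steps: WWWwqwqqwqwqqwqwqq → WWWwqwqqwqwqqwqwqqwqwqq → (answer).

WWWwqwqqwqwqqwqwqqwqwqqwqwqq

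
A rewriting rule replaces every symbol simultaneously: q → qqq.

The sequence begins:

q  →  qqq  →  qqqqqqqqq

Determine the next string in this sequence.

qqqqqqqqqqqqqqqqqqqqqqqqqqq

Expanding qqqqqqqqq: q→qqq, q→qqq, q→qqq, q→qqq, q→qqq, q→qqq, q→qqq, q→qqq, q→qqq. Concatenated: qqq qqq qqq qqq qqq qqq qqq qqq qqq.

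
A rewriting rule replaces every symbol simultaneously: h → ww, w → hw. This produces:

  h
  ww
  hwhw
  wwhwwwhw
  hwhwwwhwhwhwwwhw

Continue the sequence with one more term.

wwhwwwhwhwhwwwhwwwhwwwhwhwhwwwhw

Applying the rule to each of the 16 symbols of hwhwwwhwhwhwwwhw gives the pieces ww hw ww hw hw hw ww hw ww hw ww hw hw hw ww hw, which concatenate to the answer.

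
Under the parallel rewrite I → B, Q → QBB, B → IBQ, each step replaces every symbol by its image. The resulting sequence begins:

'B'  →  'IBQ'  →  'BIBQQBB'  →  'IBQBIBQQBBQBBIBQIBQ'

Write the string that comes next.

Rewriting the 19 symbols of IBQBIBQQBBQBBIBQIBQ one by one yields B IBQ QBB IBQ B IBQ QBB QBB IBQ IBQ QBB IBQ IBQ B IBQ QBB B IBQ QBB; concatenated:

BIBQQBBIBQBIBQQBBQBBIBQIBQQBBIBQIBQBIBQQBBBIBQQBB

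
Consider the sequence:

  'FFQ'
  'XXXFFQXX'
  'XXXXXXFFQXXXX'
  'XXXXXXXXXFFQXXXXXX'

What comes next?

s(k+1) = XXX·s(k)·XX, so each term gains XXX as a prefix and XX as a suffix.
Applying this once more to XXXXXXXXXFFQXXXXXX:

XXXXXXXXXXXXFFQXXXXXXXX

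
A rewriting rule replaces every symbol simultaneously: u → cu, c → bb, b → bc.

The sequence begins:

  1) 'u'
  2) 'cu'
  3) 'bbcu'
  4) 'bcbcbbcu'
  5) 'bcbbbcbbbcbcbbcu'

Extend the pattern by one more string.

Replace each of the 16 characters of bcbbbcbbbcbcbbcu in place — bc bb bc bc bc bb bc bc bc bb bc bb bc bc bb cu — and concatenate.

bcbbbcbcbcbbbcbcbcbbbcbbbcbcbbcu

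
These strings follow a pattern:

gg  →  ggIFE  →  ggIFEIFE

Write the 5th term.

ggIFEIFEIFEIFE

The strings grow by a fixed suffix IFE each time.
From ggIFEIFE, 2 further steps: ggIFEIFE → ggIFEIFEIFE → (answer).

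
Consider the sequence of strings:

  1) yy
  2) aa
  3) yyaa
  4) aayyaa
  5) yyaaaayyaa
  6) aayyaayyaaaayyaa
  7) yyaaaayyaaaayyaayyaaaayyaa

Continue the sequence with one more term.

aayyaayyaaaayyaayyaaaayyaaaayyaayyaaaayyaa

From term 3 onward, concatenate the second-to-last term with the last: yy·aa = yyaa, aa·yyaa = aayyaa, …
So term 8 is aayyaayyaaaayyaa·yyaaaayyaaaayyaayyaaaayyaa.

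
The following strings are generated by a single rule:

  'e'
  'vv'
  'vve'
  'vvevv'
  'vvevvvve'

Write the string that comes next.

vvevvvvevvevv

This is a Fibonacci-style word recurrence s(k) = s(k−1)·s(k−2): e.g. vv·e = vve.
The next term joins vvevvvve and vvevv.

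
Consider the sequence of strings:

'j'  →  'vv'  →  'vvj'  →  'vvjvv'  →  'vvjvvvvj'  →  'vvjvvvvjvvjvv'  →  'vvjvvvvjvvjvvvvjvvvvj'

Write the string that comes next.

Each term (from the third on) is the previous term followed by the one before it: term 3 = vv·j = vvj.
The next term joins vvjvvvvjvvjvvvvjvvvvj and vvjvvvvjvvjvv.

vvjvvvvjvvjvvvvjvvvvjvvjvvvvjvvjvv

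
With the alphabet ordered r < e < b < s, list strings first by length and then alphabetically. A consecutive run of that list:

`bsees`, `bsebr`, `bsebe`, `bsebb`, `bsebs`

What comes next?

Find the rightmost character of bsebs below s, bump it to the next letter, and reset everything to its right to r.

bsesr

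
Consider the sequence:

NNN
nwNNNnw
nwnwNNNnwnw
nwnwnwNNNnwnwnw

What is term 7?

Each term wraps the previous one in nw on the left and nw on the right.
From nwnwnwNNNnwnwnw, 3 further steps: nwnwnwNNNnwnwnw → nwnwnwnwNNNnwnwnwnw → nwnwnwnwnwNNNnwnwnwnwnw → (answer).

nwnwnwnwnwnwNNNnwnwnwnwnwnw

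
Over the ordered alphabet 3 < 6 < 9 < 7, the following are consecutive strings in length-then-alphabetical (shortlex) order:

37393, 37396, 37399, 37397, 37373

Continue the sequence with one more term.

Treat 37373 as a base-4 numeral over the given alphabet and add one, carrying through any trailing 7's.

37376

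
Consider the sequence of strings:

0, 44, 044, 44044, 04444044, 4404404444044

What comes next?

From term 3 onward, concatenate the second-to-last term with the last: 0·44 = 044, 44·044 = 44044, …
Continuing: 04444044 · 4404404444044 gives term 7.

044440444404404444044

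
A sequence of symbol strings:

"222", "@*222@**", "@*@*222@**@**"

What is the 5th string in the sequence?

@*@*@*@*222@**@**@**@**

Every step adds @* to the front and @** to the end of the previous string.
From @*@*222@**@**, 2 further steps: @*@*222@**@** → @*@*@*222@**@**@** → (answer).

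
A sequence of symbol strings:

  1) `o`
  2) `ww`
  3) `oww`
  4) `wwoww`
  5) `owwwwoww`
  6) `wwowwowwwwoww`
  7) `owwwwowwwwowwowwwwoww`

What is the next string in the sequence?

Each term (from the third on) is the two preceding terms concatenated in order: term 3 = o·ww = oww.
Continuing: wwowwowwwwoww · owwwwowwwwowwowwwwoww gives term 8.

wwowwowwwwowwowwwwowwwwowwowwwwoww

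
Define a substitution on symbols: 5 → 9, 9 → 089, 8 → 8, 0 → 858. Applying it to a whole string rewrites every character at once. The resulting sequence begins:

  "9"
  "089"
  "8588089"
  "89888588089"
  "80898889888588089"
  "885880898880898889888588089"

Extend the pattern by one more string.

88988858808988885880898880898889888588089

Applying the rule to each of the 27 symbols of 885880898880898889888588089 gives the pieces 8 8 9 8 8 858 8 089 8 8 8 858 8 089 8 8 8 089 8 8 8 9 8 8 858 8 089, which concatenate to the answer.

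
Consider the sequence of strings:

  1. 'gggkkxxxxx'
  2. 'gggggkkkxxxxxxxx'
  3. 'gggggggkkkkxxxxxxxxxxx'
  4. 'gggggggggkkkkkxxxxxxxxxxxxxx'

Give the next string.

Term n consists of 2n-1 g's, followed by n k's, followed by 3n-1 x's, where the shown terms are n = 2, 3, 4, 5.
Setting n = 6 gives 11, 6, 17 characters in each block.

gggggggggggkkkkkkxxxxxxxxxxxxxxxxx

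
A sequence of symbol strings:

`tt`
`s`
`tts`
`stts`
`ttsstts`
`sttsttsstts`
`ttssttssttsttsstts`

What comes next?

sttsttssttsttssttssttsttsstts

This is a Fibonacci-style word recurrence s(k) = s(k−2)·s(k−1): e.g. tt·s = tts.
The next term joins sttsttsstts and ttssttssttsttsstts.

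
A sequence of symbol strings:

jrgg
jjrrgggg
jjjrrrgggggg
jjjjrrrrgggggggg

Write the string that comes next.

jjjjjrrrrrgggggggggg

Reading off run lengths: j runs 1, 2, 3, 4; r runs 1, 2, 3, 4; g runs 2, 4, 6, 8 — each is linear in n (n = 1, 2, …).
For the next term, n = 5, so the run lengths are 5, 5, 10.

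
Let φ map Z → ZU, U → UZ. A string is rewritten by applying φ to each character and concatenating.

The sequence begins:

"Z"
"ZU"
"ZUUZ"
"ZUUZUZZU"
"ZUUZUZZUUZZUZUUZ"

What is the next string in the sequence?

Rewriting the 16 symbols of ZUUZUZZUUZZUZUUZ one by one yields ZU UZ UZ ZU UZ ZU ZU UZ UZ ZU ZU UZ ZU UZ UZ ZU; concatenated:

ZUUZUZZUUZZUZUUZUZZUZUUZZUUZUZZU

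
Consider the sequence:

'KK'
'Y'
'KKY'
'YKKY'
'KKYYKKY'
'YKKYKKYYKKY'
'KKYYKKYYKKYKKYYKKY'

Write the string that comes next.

YKKYKKYYKKYKKYYKKYYKKYKKYYKKY

This is a Fibonacci-style word recurrence s(k) = s(k−2)·s(k−1): e.g. KK·Y = KKY.
So term 8 is YKKYKKYYKKY·KKYYKKYYKKYKKYYKKY.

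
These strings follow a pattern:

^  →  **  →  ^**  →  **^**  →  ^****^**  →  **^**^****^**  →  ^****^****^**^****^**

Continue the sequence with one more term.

From term 3 onward, concatenate the second-to-last term with the last: ^·** = ^**, **·^** = **^**, …
So term 8 is **^**^****^**·^****^****^**^****^**.

**^**^****^**^****^****^**^****^**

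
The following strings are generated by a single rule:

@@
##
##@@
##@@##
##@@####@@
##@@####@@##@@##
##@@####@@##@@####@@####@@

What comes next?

Each term (from the third on) is the previous term followed by the one before it: term 3 = ##·@@ = ##@@.
Continuing: ##@@####@@##@@####@@####@@ · ##@@####@@##@@## gives term 8.

##@@####@@##@@####@@####@@##@@####@@##@@##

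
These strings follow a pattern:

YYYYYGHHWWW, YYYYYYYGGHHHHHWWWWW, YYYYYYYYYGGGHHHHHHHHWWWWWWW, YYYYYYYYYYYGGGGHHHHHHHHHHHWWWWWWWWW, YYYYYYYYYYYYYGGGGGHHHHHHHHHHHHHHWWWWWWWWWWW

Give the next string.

The n-th term is 2n+3 Y's then n G's then 3n-1 H's then 2n+1 W's (n = 1, 2, …).
For the next term, n = 6, so the run lengths are 15, 6, 17, 13.

YYYYYYYYYYYYYYYGGGGGGHHHHHHHHHHHHHHHHHWWWWWWWWWWWWW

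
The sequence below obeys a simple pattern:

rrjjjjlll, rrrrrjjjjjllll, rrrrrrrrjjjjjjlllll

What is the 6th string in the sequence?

The n-th term is 3n-1 r's then n+3 j's then n+2 l's (n = 1, 2, …).
At n = 6 the blocks have lengths 17, 9, 8.

rrrrrrrrrrrrrrrrrjjjjjjjjjllllllll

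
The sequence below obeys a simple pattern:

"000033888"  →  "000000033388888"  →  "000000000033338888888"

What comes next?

Reading off run lengths: 0 runs 4, 7, 10; 3 runs 2, 3, 4; 8 runs 3, 5, 7 — each is linear in n (n = 1, 2, …).
For the next term, n = 4, so the run lengths are 13, 5, 9.

000000000000033333888888888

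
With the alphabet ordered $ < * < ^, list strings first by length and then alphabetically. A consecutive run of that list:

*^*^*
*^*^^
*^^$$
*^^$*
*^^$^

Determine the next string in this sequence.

The successor of *^^$^ increments the rightmost position that isn't already ^ and resets every position after it to $.

*^^*$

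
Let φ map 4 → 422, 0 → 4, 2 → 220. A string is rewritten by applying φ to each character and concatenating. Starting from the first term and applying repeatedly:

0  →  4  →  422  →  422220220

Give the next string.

Apply φ to 422220220 symbol by symbol: 4→422, 2→220, 2→220, 2→220, 2→220, 0→4, 2→220, 2→220, 0→4; joined: 422 220 220 220 220 4 220 220 4.

42222022022022042202204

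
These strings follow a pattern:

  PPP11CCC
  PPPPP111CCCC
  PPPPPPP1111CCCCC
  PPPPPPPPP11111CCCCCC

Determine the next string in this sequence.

The n-th term is 2n+1 P's then n+1 1's then n+2 C's (n = 1, 2, …).
For the next term, n = 5, so the run lengths are 11, 6, 7.

PPPPPPPPPPP111111CCCCCCC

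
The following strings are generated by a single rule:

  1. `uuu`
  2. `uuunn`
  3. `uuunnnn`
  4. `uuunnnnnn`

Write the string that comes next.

The strings grow by a fixed suffix nn each time.
Applying this once more to uuunnnnnn:

uuunnnnnnnn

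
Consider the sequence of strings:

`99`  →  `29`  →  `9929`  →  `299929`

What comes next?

From term 3 onward, concatenate the second-to-last term with the last: 99·29 = 9929, 29·9929 = 299929, …
Continuing: 9929 · 299929 gives term 5.

9929299929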